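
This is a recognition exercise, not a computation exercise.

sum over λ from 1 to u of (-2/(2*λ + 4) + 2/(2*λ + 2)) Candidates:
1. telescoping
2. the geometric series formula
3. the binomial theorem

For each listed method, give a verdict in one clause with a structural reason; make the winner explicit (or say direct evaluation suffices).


Best approach: telescoping — this sum is a zipper: each term contributes 2/(2*λ + 2) and removes the next index's value, which the following term puts back, closing term by term.
- telescoping: a fit — the right tool for this form.
- the geometric series formula: the term-to-term ratio changes with the index, so the geometric formula cannot close it.
- the binomial theorem: the summand does not match any term pattern of an expanded binomial power.


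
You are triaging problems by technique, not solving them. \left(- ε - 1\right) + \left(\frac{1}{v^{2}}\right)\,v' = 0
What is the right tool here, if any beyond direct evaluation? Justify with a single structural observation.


Diagnosis: separation of variables — one side of the product carries the independent variable, the other the unknown — the textbook separation shape. An exactness check succeeds on this form as well — separation and the potential function arrive at the same answer, separation more directly.


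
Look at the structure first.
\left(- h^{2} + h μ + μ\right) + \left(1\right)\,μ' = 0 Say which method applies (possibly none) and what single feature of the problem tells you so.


Diagnosis: a linear integrating factor — linear in the unknown with genuine forcing: multiply through by the exponential of the integrated coefficient and the left side closes into one derivative.


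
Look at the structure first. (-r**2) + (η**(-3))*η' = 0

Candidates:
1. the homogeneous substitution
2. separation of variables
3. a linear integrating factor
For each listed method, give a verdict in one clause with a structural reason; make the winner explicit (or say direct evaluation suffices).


Diagnosis: separation of variables — one side of the product carries the independent variable, the other the unknown — the textbook separation shape.
- the homogeneous substitution — solved for the derivative, the right side changes under joint scaling of the two variables.
- separation of variables: a fit — the right tool for this form.
- a linear integrating factor — the unknown enters nonlinearly (through a power, a denominator, or a transcendental function), which the linear integrating-factor recipe cannot absorb as-is — any repair would come from a preliminary substitution, not the factor.


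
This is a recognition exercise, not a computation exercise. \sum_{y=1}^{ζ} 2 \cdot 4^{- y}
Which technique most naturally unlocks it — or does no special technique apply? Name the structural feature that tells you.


Technique: the geometric series formula — consecutive terms stand in a fixed index-free ratio — the geometric sum formula closes it.


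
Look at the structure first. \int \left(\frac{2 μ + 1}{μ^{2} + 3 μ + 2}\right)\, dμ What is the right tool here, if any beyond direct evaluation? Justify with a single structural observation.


Best approach: partial fractions — once μ^{2} + 3 μ + 2 is factored, each root contributes a simple-fraction term; integrate them one at a time.


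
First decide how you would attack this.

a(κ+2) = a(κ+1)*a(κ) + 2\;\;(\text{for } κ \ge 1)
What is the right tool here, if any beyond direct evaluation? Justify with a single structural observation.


Method: no special technique — the recurrence is nonlinear in the sequence values; study it directly, no linear machinery applies.


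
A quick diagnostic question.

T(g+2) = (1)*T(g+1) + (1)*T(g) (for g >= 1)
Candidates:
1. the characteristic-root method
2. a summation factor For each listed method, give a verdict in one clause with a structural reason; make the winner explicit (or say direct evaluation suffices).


Technique: the characteristic-root method — shift-invariance with fixed coefficients calls for exponential trials; the characteristic polynomial finds every r^g.
- the characteristic-root method: applicable, and directly so.
- a summation factor — a summation factor telescopes one-step recursions; this one carries higher-order memory.


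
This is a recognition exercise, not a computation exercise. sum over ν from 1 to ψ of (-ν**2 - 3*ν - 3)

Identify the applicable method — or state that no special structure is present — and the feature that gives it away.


Best approach: no special technique — with only polynomial terms in ν present, the classical sum-of-powers identities are all you need.


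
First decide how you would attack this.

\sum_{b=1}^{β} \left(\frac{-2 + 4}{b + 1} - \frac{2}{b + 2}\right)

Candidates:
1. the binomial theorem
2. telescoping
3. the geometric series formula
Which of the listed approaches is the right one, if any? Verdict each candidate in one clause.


Technique: telescoping — this sum is a zipper: each term contributes \frac{-2 + 4}{b + 1} and removes the next index's value, which the following term puts back, closing term by term.
- the binomial theorem: no binomial coefficients pair with matched powers.
- telescoping: yes — fits the structure here.
- the geometric series formula — the term-to-term ratio drifts with the index — the one thing the geometric formula cannot absorb.


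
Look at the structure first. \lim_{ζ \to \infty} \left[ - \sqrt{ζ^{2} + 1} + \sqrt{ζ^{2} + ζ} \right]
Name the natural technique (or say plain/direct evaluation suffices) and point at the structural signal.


Verdict: conjugate multiplication — the ∞ − ∞ radical form is the exact trigger for the conjugate maneuver.


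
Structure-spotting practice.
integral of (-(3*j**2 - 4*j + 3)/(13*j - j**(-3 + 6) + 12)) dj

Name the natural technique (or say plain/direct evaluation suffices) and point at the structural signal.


Best approach: partial fractions — a proper rational integrand whose denominator splits into simpler factors — decompose into partial fractions first.


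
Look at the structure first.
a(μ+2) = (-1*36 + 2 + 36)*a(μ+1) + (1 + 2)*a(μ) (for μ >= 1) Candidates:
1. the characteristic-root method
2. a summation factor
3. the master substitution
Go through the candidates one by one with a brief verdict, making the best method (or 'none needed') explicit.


Diagnosis: the characteristic-root method — because shifting μ leaves the equation's coefficients unchanged, exponential trials reduce it to algebra.
- the characteristic-root method: yes — fits the structure here.
- a summation factor — a summation factor telescopes one-step recursions; this one carries higher-order memory.
- the master substitution: the recursive argument is a shift of the index, not a fixed fraction of it.


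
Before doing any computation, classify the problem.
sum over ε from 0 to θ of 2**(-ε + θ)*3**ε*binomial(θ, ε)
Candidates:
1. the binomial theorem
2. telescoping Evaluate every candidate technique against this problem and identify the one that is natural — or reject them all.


Diagnosis: the binomial theorem — binomial coefficients against complementary powers of 3 and 2: recognize the binomial expansion and resum.
- the binomial theorem — a fit — the right tool for this form.
- telescoping: writing out consecutive terms as given produces no pairwise cancellation.


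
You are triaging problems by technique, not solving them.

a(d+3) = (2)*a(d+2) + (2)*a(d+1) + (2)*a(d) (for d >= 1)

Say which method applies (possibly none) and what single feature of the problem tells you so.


Best approach: the characteristic-root method — every coefficient is a fixed number and the forcing is zero — substitute r^d and read off the root equation.


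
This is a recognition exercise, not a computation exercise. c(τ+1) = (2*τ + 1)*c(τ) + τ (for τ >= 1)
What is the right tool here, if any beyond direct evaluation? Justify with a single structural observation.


Best approach: a summation factor — an index-dependent multiplier 2*τ + 1 rules out characteristic roots; a summation factor converts it to a pure difference.


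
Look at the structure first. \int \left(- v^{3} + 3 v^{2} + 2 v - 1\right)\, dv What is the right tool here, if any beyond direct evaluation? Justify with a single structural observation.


Diagnosis: no special technique — scan for structure and find none: constant multiples of powers of v, integrate directly.


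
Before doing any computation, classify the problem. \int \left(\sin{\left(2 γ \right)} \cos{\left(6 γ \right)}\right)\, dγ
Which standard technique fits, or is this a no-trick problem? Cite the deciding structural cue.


Verdict: a trigonometric identity — two different frequencies multiply in \sin{\left(2 γ \right)} \cos{\left(6 γ \right)}; the product-to-sum formula separates them.


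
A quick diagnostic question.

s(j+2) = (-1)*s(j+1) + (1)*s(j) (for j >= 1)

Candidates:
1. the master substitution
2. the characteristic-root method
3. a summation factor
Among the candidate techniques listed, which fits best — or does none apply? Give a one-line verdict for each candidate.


Technique: the characteristic-root method — linear, homogeneous, constant coefficients: solutions of the form r^j exist — find the roots of the characteristic polynomial.
- the master substitution — there is no divide-the-index recursive argument.
- the characteristic-root method: yes — fits the structure here.
- a summation factor: a summation factor telescopes one-step recursions; this one carries higher-order memory.


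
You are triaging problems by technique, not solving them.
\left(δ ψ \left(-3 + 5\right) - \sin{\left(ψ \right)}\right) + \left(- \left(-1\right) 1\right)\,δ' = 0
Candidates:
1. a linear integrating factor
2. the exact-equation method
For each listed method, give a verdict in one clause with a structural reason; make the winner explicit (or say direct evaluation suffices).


Diagnosis: a linear integrating factor — linear in the unknown with genuine forcing: multiply through by the exponential of the integrated coefficient and the left side closes into one derivative.
- a linear integrating factor — yes — fits the structure here.
- the exact-equation method — the cross partial derivatives disagree, so no single potential exists.


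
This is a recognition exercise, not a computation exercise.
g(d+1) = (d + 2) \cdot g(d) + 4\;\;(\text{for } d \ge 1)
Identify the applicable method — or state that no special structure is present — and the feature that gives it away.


Method: a summation factor — one step of memory with a weight d + 2 that changes as the index grows — the summation-factor construction is built for this.


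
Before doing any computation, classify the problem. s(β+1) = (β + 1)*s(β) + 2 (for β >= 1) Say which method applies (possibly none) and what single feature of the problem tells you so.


Diagnosis: a summation factor — normalize by the running product of β + 1: the left side becomes a difference, and differences sum.


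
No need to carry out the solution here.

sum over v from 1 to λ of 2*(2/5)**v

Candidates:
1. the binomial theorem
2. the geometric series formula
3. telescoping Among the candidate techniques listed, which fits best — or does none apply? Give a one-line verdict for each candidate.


Method: the geometric series formula — the ratio of consecutive terms is the constant 2/5, independent of the index — a geometric sum.
- the binomial theorem: there is no sum-raised-to-a-power identity hiding in these terms.
- the geometric series formula — yes, a natural case for it.
- telescoping: the terms as presented offer no neighboring cancellation — a telescoping rewrite may exist, but the displayed structure does not hand one over.


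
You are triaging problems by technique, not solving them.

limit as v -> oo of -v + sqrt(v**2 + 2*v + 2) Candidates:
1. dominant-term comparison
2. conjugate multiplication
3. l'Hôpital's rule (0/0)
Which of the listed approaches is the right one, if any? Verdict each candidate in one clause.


Verdict: conjugate multiplication — both pieces blow up but their difference is finite; the conjugate trick rationalizes sqrt(v**2 + 2*v + 2) - v.
- dominant-term comparison: this is not a rational comparison of growth rates at infinity.
- conjugate multiplication: yes, a natural case for it.
- l'Hôpital's rule (0/0) — no quotient structure at all: the clash is ∞ minus ∞, which rationalizing converts into a tractable ratio.


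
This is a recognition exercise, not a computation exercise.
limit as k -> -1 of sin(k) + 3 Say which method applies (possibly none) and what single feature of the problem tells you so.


Diagnosis: no special technique — the function is continuous at -1; evaluation is itself the limit, no machinery required.


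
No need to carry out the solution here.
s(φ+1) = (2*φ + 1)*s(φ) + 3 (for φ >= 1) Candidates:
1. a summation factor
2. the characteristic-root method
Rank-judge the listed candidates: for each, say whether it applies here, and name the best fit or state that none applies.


Best approach: a summation factor — an index-dependent multiplier 2*φ + 1 rules out characteristic roots; a summation factor converts it to a pure difference.
- a summation factor: a fit — the right tool for this form.
- the characteristic-root method — an index-dependent weight blocks the pure exponential ansatz.


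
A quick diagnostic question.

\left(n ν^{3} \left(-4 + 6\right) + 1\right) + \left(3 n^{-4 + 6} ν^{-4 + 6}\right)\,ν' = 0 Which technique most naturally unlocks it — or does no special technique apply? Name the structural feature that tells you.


Diagnosis: the exact-equation method — equality of cross partials is the green light — assemble the potential function term by term.


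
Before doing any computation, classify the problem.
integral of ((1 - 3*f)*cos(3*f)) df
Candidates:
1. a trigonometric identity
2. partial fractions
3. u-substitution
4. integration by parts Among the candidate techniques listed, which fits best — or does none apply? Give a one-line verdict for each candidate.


Diagnosis: integration by parts — the integrand splits as 1 - 3*f times cos(3*f) — repeatedly differentiating the polynomial part kills it, which is the parts ladder.
- a trigonometric identity: no identity rewrites this into an easier trigonometric form.
- partial fractions — the expression is not a ratio of polynomials that decomposes further.
- u-substitution — no subexpression of the integrand serves as a whole-integral substitution inner — individual terms may offer their own, but none carries its derivative as a factor of the full integrand; a working change of variable would have to be constructed from outside the expression.
- integration by parts — applicable, and directly so.


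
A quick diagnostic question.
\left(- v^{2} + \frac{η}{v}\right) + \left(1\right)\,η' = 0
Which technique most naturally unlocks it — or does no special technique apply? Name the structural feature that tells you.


Verdict: a linear integrating factor — linear in the unknown with genuine forcing: multiply through by the exponential of the integrated coefficient and the left side closes into one derivative.


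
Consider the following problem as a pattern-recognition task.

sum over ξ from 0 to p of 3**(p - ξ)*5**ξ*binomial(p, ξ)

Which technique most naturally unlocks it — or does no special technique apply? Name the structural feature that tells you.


Verdict: the binomial theorem — the summand is term ξ of a binomial expansion in 5 and 3; the whole sum is a single power.


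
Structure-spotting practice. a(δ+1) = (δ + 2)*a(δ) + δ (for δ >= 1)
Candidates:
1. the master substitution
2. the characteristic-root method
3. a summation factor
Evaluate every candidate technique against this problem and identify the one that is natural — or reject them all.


Best approach: a summation factor — one-term recursion with variable weight δ + 2 is solved by product normalization, not by root-finding.
- the master substitution — the recursive argument is a shift of the index, not a fixed fraction of it.
- the characteristic-root method: the coefficients change with the index, which the root method cannot absorb.
- a summation factor: applies; the problem has the shape this method handles.


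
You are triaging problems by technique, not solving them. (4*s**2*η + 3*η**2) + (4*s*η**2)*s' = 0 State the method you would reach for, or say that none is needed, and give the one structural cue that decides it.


Diagnosis: the exact-equation method — equality of cross partials is the green light — assemble the potential function term by term.


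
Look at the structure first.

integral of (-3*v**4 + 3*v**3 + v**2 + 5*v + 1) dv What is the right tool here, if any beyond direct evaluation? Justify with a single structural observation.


Method: no special technique — every term is a constant multiple of a power of v; term-wise power-rule integration needs no preliminary transformation.


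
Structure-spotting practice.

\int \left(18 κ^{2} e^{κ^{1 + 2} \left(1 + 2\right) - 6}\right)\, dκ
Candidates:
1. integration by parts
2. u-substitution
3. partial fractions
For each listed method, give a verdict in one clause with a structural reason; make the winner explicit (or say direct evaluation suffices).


Diagnosis: u-substitution — collected, the integrand has one factor that is, up to a constant, the derivative of an inner expression the rest depends on — substitute for that inner expression.
- integration by parts: a polynomial factor is present, but its partner is not an exp, sine, or cosine of a degree-1 argument, nor a logarithm.
- u-substitution: yes — fits the structure here.
- partial fractions: there is no rational-function structure to decompose.


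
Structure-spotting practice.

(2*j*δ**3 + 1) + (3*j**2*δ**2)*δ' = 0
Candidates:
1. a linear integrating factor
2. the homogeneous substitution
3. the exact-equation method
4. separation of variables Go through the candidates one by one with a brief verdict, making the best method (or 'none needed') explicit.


Method: the exact-equation method — the cross partial derivatives of 2*j*δ**3 + 1 and 3*j**2*δ**2 agree, so the left side is the total differential of one potential in j and δ.
- a linear integrating factor: a nonlinear term in the unknown puts this outside the integrating-factor template.
- the homogeneous substitution: the slope is not a function of the ratio of the variables alone.
- the exact-equation method: applicable, and directly so.
- separation of variables — the two dependences do not factor apart.


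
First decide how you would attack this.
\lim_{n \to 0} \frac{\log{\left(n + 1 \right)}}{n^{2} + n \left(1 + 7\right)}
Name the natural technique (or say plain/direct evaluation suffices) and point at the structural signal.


Technique: l'Hôpital's rule (0/0) — numerator and denominator both vanish at 0 — a genuine 0/0 form, which is exactly when l'Hôpital applies. A local series expansion at the point resolves it as well; the rule is the packaged version of that step.


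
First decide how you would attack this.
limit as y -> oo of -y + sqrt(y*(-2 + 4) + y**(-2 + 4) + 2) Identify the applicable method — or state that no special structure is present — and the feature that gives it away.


Method: conjugate multiplication — infinity minus infinity with a radical in play — multiply by the conjugate so the divergences of sqrt(y*(-2 + 4) + y**(-2 + 4) + 2) and y annihilate.


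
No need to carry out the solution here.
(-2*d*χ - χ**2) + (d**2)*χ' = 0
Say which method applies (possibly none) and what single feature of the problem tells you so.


Best approach: the homogeneous substitution — solved for the derivative, the right side is unchanged under scaling d and χ together — it depends only on the ratio χ/d, so substitute a single ratio variable. This doubles as a Bernoulli equation in the unknown as written; the homogeneous route needs no setup at all.


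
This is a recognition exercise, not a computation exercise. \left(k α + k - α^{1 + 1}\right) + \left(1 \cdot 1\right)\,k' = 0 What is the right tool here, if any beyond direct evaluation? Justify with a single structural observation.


Best approach: a linear integrating factor — the unknown enters only to the first power against a nonzero forcing term — the integrating-factor template applies directly.


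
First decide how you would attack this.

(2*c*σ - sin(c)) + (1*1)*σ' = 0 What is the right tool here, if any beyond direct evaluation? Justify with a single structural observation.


Method: a linear integrating factor — the unknown enters only to the first power against a nonzero forcing term — the integrating-factor template applies directly.


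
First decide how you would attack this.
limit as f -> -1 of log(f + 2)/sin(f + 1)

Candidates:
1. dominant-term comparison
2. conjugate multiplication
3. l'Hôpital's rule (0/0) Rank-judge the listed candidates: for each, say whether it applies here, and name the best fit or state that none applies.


Diagnosis: l'Hôpital's rule (0/0) — numerator and denominator both vanish at -1 — a genuine 0/0 form, which is exactly when l'Hôpital applies. Known elementary limits would finish this too — the rule just bypasses the case analysis.
- dominant-term comparison — no ranking of term growth rates resolves the limit here.
- conjugate multiplication — the conjugate move applies to radical differences, which this is not.
- l'Hôpital's rule (0/0) — yes — fits the structure here.


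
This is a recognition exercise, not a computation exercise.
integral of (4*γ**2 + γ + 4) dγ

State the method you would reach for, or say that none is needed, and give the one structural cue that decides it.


Method: no special technique — scan for structure and find none: constant multiples of powers of γ, integrate directly.


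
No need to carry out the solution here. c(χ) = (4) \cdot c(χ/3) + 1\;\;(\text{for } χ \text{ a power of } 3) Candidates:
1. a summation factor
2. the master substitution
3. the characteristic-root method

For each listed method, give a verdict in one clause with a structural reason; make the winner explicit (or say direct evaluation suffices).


Technique: the master substitution — treat m = log base 3 of χ as the new clock: one recursion step advances m by one while χ scales by 3.
- a summation factor: the recursion divides its index rather than shifting it — there is no previous-term chain for a summation factor to telescope.
- the master substitution — yes, a natural case for it.
- the characteristic-root method: the recursion divides its index rather than shifting it — outside the constant-shift family the root method covers.


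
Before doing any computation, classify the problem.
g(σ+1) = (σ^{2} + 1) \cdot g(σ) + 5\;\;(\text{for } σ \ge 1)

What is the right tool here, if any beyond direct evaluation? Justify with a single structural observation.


Method: a summation factor — with the index-dependent coefficient σ^{2} + 1, dividing by the cumulative product turns the left side into a pure difference.


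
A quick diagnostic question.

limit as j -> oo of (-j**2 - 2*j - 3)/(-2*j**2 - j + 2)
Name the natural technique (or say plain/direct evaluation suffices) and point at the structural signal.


Best approach: dominant-term comparison — at large j only the top-degree terms survive; compare the leading terms and the limit falls out. Viewed as a single quotient this is an ∞/∞ form — an at-infinity application of l'Hôpital's rule would also resolve it; comparing leading growth reads the answer without differentiating.


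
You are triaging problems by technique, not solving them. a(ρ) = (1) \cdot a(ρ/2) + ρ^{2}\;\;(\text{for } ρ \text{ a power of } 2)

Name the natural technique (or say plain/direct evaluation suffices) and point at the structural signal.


Diagnosis: the master substitution — treat m = log base 2 of ρ as the new clock: one recursion step advances m by one while ρ scales by 2.


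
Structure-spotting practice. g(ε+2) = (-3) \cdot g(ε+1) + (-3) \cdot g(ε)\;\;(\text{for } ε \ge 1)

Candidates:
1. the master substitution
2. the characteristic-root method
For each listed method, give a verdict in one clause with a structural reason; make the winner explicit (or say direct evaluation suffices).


Method: the characteristic-root method — this is the constant-coefficient homogeneous case — the whole solution in ε reduces to a polynomial's roots.
- the master substitution — there is no divide-the-index recursive argument.
- the characteristic-root method — yes, a natural case for it.


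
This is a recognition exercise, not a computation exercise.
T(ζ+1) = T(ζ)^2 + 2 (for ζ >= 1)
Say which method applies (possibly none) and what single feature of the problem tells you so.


Technique: no special technique — once the recursion is nonlinear, characteristic roots, master substitutions, and summation factors are all off the table.


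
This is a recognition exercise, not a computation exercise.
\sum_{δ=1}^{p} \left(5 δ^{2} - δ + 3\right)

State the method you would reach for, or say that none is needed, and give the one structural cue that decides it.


Method: no special technique — this is bookkeeping, not technique: standard formulas for sums of constant-multiple powers of δ apply termwise.


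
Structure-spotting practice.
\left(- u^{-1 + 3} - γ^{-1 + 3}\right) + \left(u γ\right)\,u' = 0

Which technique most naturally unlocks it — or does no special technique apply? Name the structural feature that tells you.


Best approach: the homogeneous substitution — scaling γ and u together leaves the slope fixed — it depends only on u/γ, so substitute the ratio. This doubles as a Bernoulli equation in the unknown as written; the homogeneous route needs no setup at all.


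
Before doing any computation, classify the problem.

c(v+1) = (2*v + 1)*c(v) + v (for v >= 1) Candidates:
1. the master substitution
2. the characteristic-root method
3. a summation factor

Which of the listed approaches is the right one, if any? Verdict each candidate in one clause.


Best approach: a summation factor — one step of memory with a weight 2*v + 1 that changes as the index grows — the summation-factor construction is built for this.
- the master substitution: no fixed divisor shrinks the index between calls.
- the characteristic-root method — an index-dependent weight blocks the pure exponential ansatz.
- a summation factor: yes — fits the structure here.


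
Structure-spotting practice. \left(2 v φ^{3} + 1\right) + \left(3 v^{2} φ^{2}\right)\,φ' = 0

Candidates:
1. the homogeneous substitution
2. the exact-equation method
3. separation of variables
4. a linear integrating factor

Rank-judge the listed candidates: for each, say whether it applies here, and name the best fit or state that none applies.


Best approach: the exact-equation method — the cross partial derivatives of 2 v φ^{3} + 1 and 3 v^{2} φ^{2} agree, so the left side is the total differential of one potential in v and φ.
- the homogeneous substitution: the slope is not a function of the ratio of the variables alone.
- the exact-equation method: yes — fits the structure here.
- separation of variables: the two dependences do not factor apart.
- a linear integrating factor: the unknown enters nonlinearly (through a power, a denominator, or a transcendental function), which the linear integrating-factor recipe cannot absorb as-is — any repair would come from a preliminary substitution, not the factor.


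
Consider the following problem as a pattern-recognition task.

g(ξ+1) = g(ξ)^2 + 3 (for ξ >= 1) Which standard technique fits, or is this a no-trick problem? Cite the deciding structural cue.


Best approach: no special technique — the unknown enters the rule nonlinearly, not as a weighted sum — no linear method is even well-posed.


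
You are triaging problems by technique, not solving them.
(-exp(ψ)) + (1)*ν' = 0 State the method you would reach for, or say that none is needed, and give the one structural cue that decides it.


Verdict: no special technique — the slope is a pure function of ψ; integrate both sides and be done.


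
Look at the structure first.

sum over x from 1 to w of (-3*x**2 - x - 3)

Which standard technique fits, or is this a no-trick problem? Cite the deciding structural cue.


Method: no special technique — Faulhaber territory: sum each constant-multiple power of x with its closed-form formula, no trick required.


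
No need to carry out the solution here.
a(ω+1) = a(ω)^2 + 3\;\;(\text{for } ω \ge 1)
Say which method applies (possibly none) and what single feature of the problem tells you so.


Technique: no special technique — a nonlinear dependence on earlier terms breaks linearity, and with it every superposition-based closed form.


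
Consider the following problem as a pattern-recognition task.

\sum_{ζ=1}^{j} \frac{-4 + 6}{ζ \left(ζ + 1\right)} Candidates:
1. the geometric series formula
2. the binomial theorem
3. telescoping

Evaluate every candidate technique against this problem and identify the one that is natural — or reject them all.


Diagnosis: telescoping — integer-spaced poles in \frac{-4 + 6}{ζ \left(ζ + 1\right)} are the telescoping signature in disguise.
- the geometric series formula: no single multiplier carries one term to the next throughout the sum.
- the binomial theorem: no binomial coefficients pair up with complementary powers here.
- telescoping — a fit — the right tool for this form.


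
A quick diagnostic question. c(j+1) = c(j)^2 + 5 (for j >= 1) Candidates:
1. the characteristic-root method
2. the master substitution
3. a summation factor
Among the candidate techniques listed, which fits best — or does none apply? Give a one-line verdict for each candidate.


Diagnosis: no special technique — once the recursion is nonlinear, characteristic roots, master substitutions, and summation factors are all off the table.
- the characteristic-root method: nonlinearity rules out exponential-mode superposition from the start.
- the master substitution — the recursion shifts the index rather than dividing it.
- a summation factor — the recursion is nonlinear — outside the first-order linear family a summation factor addresses.


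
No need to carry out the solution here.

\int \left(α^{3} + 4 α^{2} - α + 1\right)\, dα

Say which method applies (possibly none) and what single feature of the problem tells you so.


Method: no special technique — nothing composite, nothing rational, nothing trigonometric — each constant-multiple power of α integrates by the power rule alone.


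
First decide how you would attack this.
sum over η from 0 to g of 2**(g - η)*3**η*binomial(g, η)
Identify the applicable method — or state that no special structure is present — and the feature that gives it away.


Verdict: the binomial theorem — the summand is term η of a binomial expansion in 3 and 2; the whole sum is a single power.


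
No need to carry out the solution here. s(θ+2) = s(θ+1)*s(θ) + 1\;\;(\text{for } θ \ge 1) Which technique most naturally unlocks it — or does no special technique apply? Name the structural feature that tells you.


Diagnosis: no special technique — each new value is a nonlinear function of earlier ones — scaling arguments and superposition both fail.


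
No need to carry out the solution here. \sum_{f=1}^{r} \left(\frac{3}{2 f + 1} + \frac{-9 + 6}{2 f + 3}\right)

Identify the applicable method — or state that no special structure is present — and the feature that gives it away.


Verdict: telescoping — the summand is \frac{3}{2 f + 1} minus the same expression shifted by one, so consecutive terms cancel in pairs.


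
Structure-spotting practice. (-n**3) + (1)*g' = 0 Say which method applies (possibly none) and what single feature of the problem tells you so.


Verdict: no special technique — the slope is a pure function of n; integrate both sides and be done.


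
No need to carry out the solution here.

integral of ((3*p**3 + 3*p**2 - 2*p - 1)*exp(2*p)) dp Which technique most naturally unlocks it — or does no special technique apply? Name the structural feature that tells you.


Best approach: integration by parts — 3*p**3 + 3*p**2 - 2*p - 1 dies after finitely many derivatives while exp(2*p) cycles under integration — the tabular/parts setup.


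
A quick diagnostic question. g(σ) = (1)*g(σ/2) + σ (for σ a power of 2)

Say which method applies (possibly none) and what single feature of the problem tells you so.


Diagnosis: the master substitution — divide-the-index recursion (σ/2 inside the call) straightens out once the index is rewritten as 2^m.


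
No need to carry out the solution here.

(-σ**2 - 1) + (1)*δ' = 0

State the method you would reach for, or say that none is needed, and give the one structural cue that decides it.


Technique: no special technique — with δ absent the equation is not coupled at all: direct integration in σ.


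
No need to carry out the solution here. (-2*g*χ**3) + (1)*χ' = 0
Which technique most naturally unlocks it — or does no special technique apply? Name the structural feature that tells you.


Best approach: separation of variables — separating collects all χ-dependence with the derivative and leaves all g-dependence opposite: variables separate.


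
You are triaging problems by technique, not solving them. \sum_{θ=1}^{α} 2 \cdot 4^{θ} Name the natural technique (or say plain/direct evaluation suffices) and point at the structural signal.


Diagnosis: the geometric series formula — check a ratio of consecutive terms: it is 4, independent of the index, so the geometric formula closes the sum.


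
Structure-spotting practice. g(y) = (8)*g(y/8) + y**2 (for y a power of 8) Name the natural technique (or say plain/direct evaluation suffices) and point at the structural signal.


Diagnosis: the master substitution — a divide-and-conquer shape: argument y/8, so change variables with y = 8^m and solve the linear version.


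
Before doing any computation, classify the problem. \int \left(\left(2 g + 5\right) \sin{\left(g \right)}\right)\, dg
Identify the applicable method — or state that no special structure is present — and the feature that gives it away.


Verdict: integration by parts — 2 g + 5 dies after finitely many derivatives while \sin{\left(g \right)} cycles under integration — the tabular/parts setup.


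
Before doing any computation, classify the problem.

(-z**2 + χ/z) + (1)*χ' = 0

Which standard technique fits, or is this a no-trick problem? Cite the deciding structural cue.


Technique: a linear integrating factor — linear in the unknown with genuine forcing: multiply through by the exponential of the integrated coefficient and the left side closes into one derivative.


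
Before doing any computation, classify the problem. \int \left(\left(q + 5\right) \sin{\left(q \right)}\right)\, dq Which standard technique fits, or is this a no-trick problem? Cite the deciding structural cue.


Method: integration by parts — differentiate q + 5, integrate \sin{\left(q \right)}: each pass lowers the polynomial degree, so parts terminates.


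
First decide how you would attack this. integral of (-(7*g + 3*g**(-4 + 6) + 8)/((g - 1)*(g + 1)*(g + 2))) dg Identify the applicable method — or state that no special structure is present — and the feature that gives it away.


Diagnosis: partial fractions — the bottom factors while the top stays lower-degree — split into simple fractions and integrate piece by piece.


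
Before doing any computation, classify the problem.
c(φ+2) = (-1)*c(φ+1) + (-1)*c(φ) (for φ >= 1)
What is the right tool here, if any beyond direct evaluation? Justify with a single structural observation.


Verdict: the characteristic-root method — constant coefficients and linearity mean the ansatz r^φ reduces it to solving the characteristic polynomial.


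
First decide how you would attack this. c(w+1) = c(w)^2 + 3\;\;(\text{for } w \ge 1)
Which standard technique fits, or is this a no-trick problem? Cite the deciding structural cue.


Method: no special technique — the map from one term to the next is curved, not linear, so linear closed-form machinery does not attach.


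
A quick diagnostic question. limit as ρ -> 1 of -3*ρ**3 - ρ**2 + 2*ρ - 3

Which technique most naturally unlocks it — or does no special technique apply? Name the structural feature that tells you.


Technique: no special technique — nothing blocks direct substitution at 1: plug in and finish.


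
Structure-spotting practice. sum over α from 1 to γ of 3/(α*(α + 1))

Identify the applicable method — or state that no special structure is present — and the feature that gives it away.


Technique: telescoping — the denominator's roots in 3/(α*(α + 1)) sit an integer apart: decomposition produces a self-cancelling chain.


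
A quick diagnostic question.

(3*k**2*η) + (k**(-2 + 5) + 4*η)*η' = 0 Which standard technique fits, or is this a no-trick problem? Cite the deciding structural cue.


Method: the exact-equation method — because the two cross partials coincide, the form is conservative as written — recover its potential in (k, η).


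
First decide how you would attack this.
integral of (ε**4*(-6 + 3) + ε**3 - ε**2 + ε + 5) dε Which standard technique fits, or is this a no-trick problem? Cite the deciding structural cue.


Verdict: no special technique — nothing composite, nothing rational, nothing trigonometric — each constant-multiple power of ε integrates by the power rule alone.


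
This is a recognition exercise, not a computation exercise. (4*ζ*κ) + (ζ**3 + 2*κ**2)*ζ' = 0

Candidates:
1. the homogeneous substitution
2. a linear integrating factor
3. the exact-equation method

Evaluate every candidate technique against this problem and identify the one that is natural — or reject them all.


Diagnosis: the exact-equation method — equality of cross partials is the green light — assemble the potential function term by term.
- the homogeneous substitution: solved for the derivative, the right side changes under joint scaling of the two variables.
- a linear integrating factor — a nonlinear term in the unknown puts this outside the integrating-factor template.
- the exact-equation method — yes, a natural case for it.


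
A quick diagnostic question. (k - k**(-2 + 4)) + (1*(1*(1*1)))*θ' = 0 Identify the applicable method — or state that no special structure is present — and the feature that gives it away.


Technique: no special technique — the slope is a pure function of k; integrate both sides and be done.


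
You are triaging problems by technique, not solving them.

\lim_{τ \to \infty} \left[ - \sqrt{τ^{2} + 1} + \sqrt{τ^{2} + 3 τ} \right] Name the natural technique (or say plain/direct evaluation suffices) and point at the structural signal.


Method: conjugate multiplication — two divergent pieces with a minus sign between them and a radical in the mix: rationalize \sqrt{τ^{2} + 3 τ} - \sqrt{τ^{2} + 1} before any limit law applies.


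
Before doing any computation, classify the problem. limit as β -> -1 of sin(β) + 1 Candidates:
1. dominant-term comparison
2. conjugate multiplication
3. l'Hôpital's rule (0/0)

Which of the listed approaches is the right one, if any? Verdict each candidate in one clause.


Best approach: no special technique — nothing blocks direct substitution at -1: plug in and finish.
- dominant-term comparison — this limit is not decided by comparing leading-term growth at infinity.
- conjugate multiplication — no difference of divergent radicals appears, so rationalizing has nothing to cancel.
- l'Hôpital's rule (0/0) — evaluation at the point is determinate, so the rule has nothing to repair.
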